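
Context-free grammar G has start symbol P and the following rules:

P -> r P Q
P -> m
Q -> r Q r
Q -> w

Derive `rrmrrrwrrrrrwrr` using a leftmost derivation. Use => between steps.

P => rPQ   [P -> r P Q]
rPQ => rrPQQ   [P -> r P Q]
rrPQQ => rrmQQ   [P -> m]
rrmQQ => rrmrQrQ   [Q -> r Q r]
rrmrQrQ => rrmrrQrrQ   [Q -> r Q r]
rrmrrQrrQ => rrmrrrQrrrQ   [Q -> r Q r]
rrmrrrQrrrQ => rrmrrrwrrrQ   [Q -> w]
rrmrrrwrrrQ => rrmrrrwrrrrQr   [Q -> r Q r]
rrmrrrwrrrrQr => rrmrrrwrrrrrQrr   [Q -> r Q r]
rrmrrrwrrrrrQrr => rrmrrrwrrrrrwrr   [Q -> w]

P => rPQ => rrPQQ => rrmQQ => rrmrQrQ => rrmrrQrrQ => rrmrrrQrrrQ => rrmrrrwrrrQ => rrmrrrwrrrrQr => rrmrrrwrrrrrQrr => rrmrrrwrrrrrwrr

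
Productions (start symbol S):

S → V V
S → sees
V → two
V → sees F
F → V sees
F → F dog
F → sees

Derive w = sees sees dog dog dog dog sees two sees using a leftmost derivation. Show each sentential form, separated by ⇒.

S ⇒ V V   [S → V V]
V V ⇒ sees F V   [V → sees F]
sees F V ⇒ sees F dog V   [F → F dog]
sees F dog V ⇒ sees F dog dog V   [F → F dog]
sees F dog dog V ⇒ sees F dog dog dog V   [F → F dog]
sees F dog dog dog V ⇒ sees F dog dog dog dog V   [F → F dog]
sees F dog dog dog dog V ⇒ sees sees dog dog dog dog V   [F → sees]
sees sees dog dog dog dog V ⇒ sees sees dog dog dog dog sees F   [V → sees F]
sees sees dog dog dog dog sees F ⇒ sees sees dog dog dog dog sees V sees   [F → V sees]
sees sees dog dog dog dog sees V sees ⇒ sees sees dog dog dog dog sees two sees   [V → two]

S ⇒ V V ⇒ sees F V ⇒ sees F dog V ⇒ sees F dog dog V ⇒ sees F dog dog dog V ⇒ sees F dog dog dog dog V ⇒ sees sees dog dog dog dog V ⇒ sees sees dog dog dog dog sees F ⇒ sees sees dog dog dog dog sees V sees ⇒ sees sees dog dog dog dog sees two sees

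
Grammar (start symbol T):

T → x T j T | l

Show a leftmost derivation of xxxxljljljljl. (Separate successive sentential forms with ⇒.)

T⇒xTjT⇒xxTjTjT⇒xxxTjTjTjT⇒xxxxTjTjTjTjT⇒xxxxljTjTjTjT⇒xxxxljljTjTjT⇒xxxxljljljTjT⇒xxxxljljljljT⇒xxxxljljljljl

T ⇒ xTjT   [T → x T j T]
xTjT ⇒ xxTjTjT   [T → x T j T]
xxTjTjT ⇒ xxxTjTjTjT   [T → x T j T]
xxxTjTjTjT ⇒ xxxxTjTjTjTjT   [T → x T j T]
xxxxTjTjTjTjT ⇒ xxxxljTjTjTjT   [T → l]
xxxxljTjTjTjT ⇒ xxxxljljTjTjT   [T → l]
xxxxljljTjTjT ⇒ xxxxljljljTjT   [T → l]
xxxxljljljTjT ⇒ xxxxljljljljT   [T → l]
xxxxljljljljT ⇒ xxxxljljljljl   [T → l]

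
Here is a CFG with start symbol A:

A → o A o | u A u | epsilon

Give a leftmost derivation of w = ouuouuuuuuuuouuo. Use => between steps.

A=>oAo=>ouAuo=>ouuAuuo=>ouuoAouuo=>ouuouAuouuo=>ouuouuAuuouuo=>ouuouuuAuuuouuo=>ouuouuuuAuuuuouuo=>ouuouuuuuuuuouuo

A => oAo   [A → o A o]
oAo => ouAuo   [A → u A u]
ouAuo => ouuAuuo   [A → u A u]
ouuAuuo => ouuoAouuo   [A → o A o]
ouuoAouuo => ouuouAuouuo   [A → u A u]
ouuouAuouuo => ouuouuAuuouuo   [A → u A u]
ouuouuAuuouuo => ouuouuuAuuuouuo   [A → u A u]
ouuouuuAuuuouuo => ouuouuuuAuuuuouuo   [A → u A u]
ouuouuuuAuuuuouuo => ouuouuuuuuuuouuo   [A → epsilon]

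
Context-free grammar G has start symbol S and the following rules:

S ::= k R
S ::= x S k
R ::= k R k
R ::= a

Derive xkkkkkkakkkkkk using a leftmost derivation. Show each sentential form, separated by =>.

S => xSk   [S ::= x S k]
xSk => xkRk   [S ::= k R]
xkRk => xkkRkk   [R ::= k R k]
xkkRkk => xkkkRkkk   [R ::= k R k]
xkkkRkkk => xkkkkRkkkk   [R ::= k R k]
xkkkkRkkkk => xkkkkkRkkkkk   [R ::= k R k]
xkkkkkRkkkkk => xkkkkkkRkkkkkk   [R ::= k R k]
xkkkkkkRkkkkkk => xkkkkkkakkkkkk   [R ::= a]

S => xSk => xkRk => xkkRkk => xkkkRkkk => xkkkkRkkkk => xkkkkkRkkkkk => xkkkkkkRkkkkkk => xkkkkkkakkkkkk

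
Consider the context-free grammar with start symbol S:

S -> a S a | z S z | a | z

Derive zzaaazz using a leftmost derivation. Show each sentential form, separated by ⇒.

S ⇒ zSz ⇒ zzSzz ⇒ zzaSazz ⇒ zzaaazz

S ⇒ zSz   [S -> z S z]
zSz ⇒ zzSzz   [S -> z S z]
zzSzz ⇒ zzaSazz   [S -> a S a]
zzaSazz ⇒ zzaaazz   [S -> a]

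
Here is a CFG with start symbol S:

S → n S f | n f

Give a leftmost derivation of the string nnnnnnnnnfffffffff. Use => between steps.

S => nSf => nnSff => nnnSfff => nnnnSffff => nnnnnSfffff => nnnnnnSffffff => nnnnnnnSfffffff => nnnnnnnnSffffffff => nnnnnnnnnfffffffff

S => nSf   [S → n S f]
nSf => nnSff   [S → n S f]
nnSff => nnnSfff   [S → n S f]
nnnSfff => nnnnSffff   [S → n S f]
nnnnSffff => nnnnnSfffff   [S → n S f]
nnnnnSfffff => nnnnnnSffffff   [S → n S f]
nnnnnnSffffff => nnnnnnnSfffffff   [S → n S f]
nnnnnnnSfffffff => nnnnnnnnSffffffff   [S → n S f]
nnnnnnnnSffffffff => nnnnnnnnnfffffffff   [S → n f]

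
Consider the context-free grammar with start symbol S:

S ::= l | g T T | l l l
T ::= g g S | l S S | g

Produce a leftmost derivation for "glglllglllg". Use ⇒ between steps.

S ⇒ gTT   [S ::= g T T]
gTT ⇒ glSST   [T ::= l S S]
glSST ⇒ glgTTST   [S ::= g T T]
glgTTST ⇒ glglSSTST   [T ::= l S S]
glglSSTST ⇒ glgllSTST   [S ::= l]
glgllSTST ⇒ glglllTST   [S ::= l]
glglllTST ⇒ glglllgST   [T ::= g]
glglllgST ⇒ glglllglllT   [S ::= l l l]
glglllglllT ⇒ glglllglllg   [T ::= g]

S ⇒ gTT ⇒ glSST ⇒ glgTTST ⇒ glglSSTST ⇒ glgllSTST ⇒ glglllTST ⇒ glglllgST ⇒ glglllglllT ⇒ glglllglllg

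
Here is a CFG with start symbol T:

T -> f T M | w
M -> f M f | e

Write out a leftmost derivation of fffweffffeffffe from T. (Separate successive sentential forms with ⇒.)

T ⇒ fTM ⇒ ffTMM ⇒ fffTMMM ⇒ fffwMMM ⇒ fffweMM ⇒ fffwefMfM ⇒ fffweffMffM ⇒ fffwefffMfffM ⇒ fffweffffMffffM ⇒ fffweffffeffffM ⇒ fffweffffeffffe

T ⇒ fTM   [T -> f T M]
fTM ⇒ ffTMM   [T -> f T M]
ffTMM ⇒ fffTMMM   [T -> f T M]
fffTMMM ⇒ fffwMMM   [T -> w]
fffwMMM ⇒ fffweMM   [M -> e]
fffweMM ⇒ fffwefMfM   [M -> f M f]
fffwefMfM ⇒ fffweffMffM   [M -> f M f]
fffweffMffM ⇒ fffwefffMfffM   [M -> f M f]
fffwefffMfffM ⇒ fffweffffMffffM   [M -> f M f]
fffweffffMffffM ⇒ fffweffffeffffM   [M -> e]
fffweffffeffffM ⇒ fffweffffeffffe   [M -> e]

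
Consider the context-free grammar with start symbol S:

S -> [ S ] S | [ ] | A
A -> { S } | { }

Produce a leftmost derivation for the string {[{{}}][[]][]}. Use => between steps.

S => A   [S -> A]
A => {S}   [A -> { S }]
{S} => {[S]S}   [S -> [ S ] S]
{[S]S} => {[A]S}   [S -> A]
{[A]S} => {[{S}]S}   [A -> { S }]
{[{S}]S} => {[{A}]S}   [S -> A]
{[{A}]S} => {[{{}}]S}   [A -> { }]
{[{{}}]S} => {[{{}}][S]S}   [S -> [ S ] S]
{[{{}}][S]S} => {[{{}}][[]]S}   [S -> [ ]]
{[{{}}][[]]S} => {[{{}}][[]][]}   [S -> [ ]]

S => A => {S} => {[S]S} => {[A]S} => {[{S}]S} => {[{A}]S} => {[{{}}]S} => {[{{}}][S]S} => {[{{}}][[]]S} => {[{{}}][[]][]}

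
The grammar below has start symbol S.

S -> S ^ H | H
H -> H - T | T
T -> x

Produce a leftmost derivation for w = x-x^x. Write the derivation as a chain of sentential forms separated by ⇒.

S ⇒ S^H ⇒ H^H ⇒ H-T^H ⇒ T-T^H ⇒ x-T^H ⇒ x-x^H ⇒ x-x^T ⇒ x-x^x

S ⇒ S^H   [S -> S ^ H]
S^H ⇒ H^H   [S -> H]
H^H ⇒ H-T^H   [H -> H - T]
H-T^H ⇒ T-T^H   [H -> T]
T-T^H ⇒ x-T^H   [T -> x]
x-T^H ⇒ x-x^H   [T -> x]
x-x^H ⇒ x-x^T   [H -> T]
x-x^T ⇒ x-x^x   [T -> x]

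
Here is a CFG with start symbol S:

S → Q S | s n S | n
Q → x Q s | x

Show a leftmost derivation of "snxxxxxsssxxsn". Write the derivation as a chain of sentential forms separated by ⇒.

S ⇒ snS   [S → s n S]
snS ⇒ snQS   [S → Q S]
snQS ⇒ snxS   [Q → x]
snxS ⇒ snxQS   [S → Q S]
snxQS ⇒ snxxQsS   [Q → x Q s]
snxxQsS ⇒ snxxxQssS   [Q → x Q s]
snxxxQssS ⇒ snxxxxQsssS   [Q → x Q s]
snxxxxQsssS ⇒ snxxxxxsssS   [Q → x]
snxxxxxsssS ⇒ snxxxxxsssQS   [S → Q S]
snxxxxxsssQS ⇒ snxxxxxsssxQsS   [Q → x Q s]
snxxxxxsssxQsS ⇒ snxxxxxsssxxsS   [Q → x]
snxxxxxsssxxsS ⇒ snxxxxxsssxxsn   [S → n]

S⇒snS⇒snQS⇒snxS⇒snxQS⇒snxxQsS⇒snxxxQssS⇒snxxxxQsssS⇒snxxxxxsssS⇒snxxxxxsssQS⇒snxxxxxsssxQsS⇒snxxxxxsssxxsS⇒snxxxxxsssxxsn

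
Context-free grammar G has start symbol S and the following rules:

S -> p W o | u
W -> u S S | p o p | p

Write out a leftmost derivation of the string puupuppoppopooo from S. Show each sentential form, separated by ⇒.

S ⇒ pWo ⇒ puSSo ⇒ puuSo ⇒ puupWoo ⇒ puupuSSoo ⇒ puupupWoSoo ⇒ puupuppoSoo ⇒ puupuppopWooo ⇒ puupuppoppopooo

S ⇒ pWo   [S -> p W o]
pWo ⇒ puSSo   [W -> u S S]
puSSo ⇒ puuSo   [S -> u]
puuSo ⇒ puupWoo   [S -> p W o]
puupWoo ⇒ puupuSSoo   [W -> u S S]
puupuSSoo ⇒ puupupWoSoo   [S -> p W o]
puupupWoSoo ⇒ puupuppoSoo   [W -> p]
puupuppoSoo ⇒ puupuppopWooo   [S -> p W o]
puupuppopWooo ⇒ puupuppoppopooo   [W -> p o p]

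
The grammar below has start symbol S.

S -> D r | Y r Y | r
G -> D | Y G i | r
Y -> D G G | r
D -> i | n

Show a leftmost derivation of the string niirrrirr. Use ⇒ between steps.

S⇒YrY⇒DGGrY⇒nGGrY⇒nDGrY⇒niGrY⇒niYGirY⇒niDGGGirY⇒niiGGGirY⇒niirGGirY⇒niirrGirY⇒niirrrirY⇒niirrrirr

S ⇒ YrY   [S -> Y r Y]
YrY ⇒ DGGrY   [Y -> D G G]
DGGrY ⇒ nGGrY   [D -> n]
nGGrY ⇒ nDGrY   [G -> D]
nDGrY ⇒ niGrY   [D -> i]
niGrY ⇒ niYGirY   [G -> Y G i]
niYGirY ⇒ niDGGGirY   [Y -> D G G]
niDGGGirY ⇒ niiGGGirY   [D -> i]
niiGGGirY ⇒ niirGGirY   [G -> r]
niirGGirY ⇒ niirrGirY   [G -> r]
niirrGirY ⇒ niirrrirY   [G -> r]
niirrrirY ⇒ niirrrirr   [Y -> r]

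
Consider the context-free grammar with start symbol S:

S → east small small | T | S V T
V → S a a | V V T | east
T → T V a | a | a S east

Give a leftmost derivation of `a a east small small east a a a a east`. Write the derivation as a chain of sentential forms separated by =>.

S => T => a S east => a T east => a T V a east => a a V a east => a a S a a a east => a a S V T a a a east => a a east small small V T a a a east => a a east small small east T a a a east => a a east small small east a a a a east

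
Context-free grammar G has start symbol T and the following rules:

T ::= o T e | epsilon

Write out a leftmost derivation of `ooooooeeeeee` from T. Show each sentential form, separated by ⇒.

T ⇒ oTe ⇒ ooTee ⇒ oooTeee ⇒ ooooTeeee ⇒ oooooTeeeee ⇒ ooooooTeeeeee ⇒ ooooooeeeeee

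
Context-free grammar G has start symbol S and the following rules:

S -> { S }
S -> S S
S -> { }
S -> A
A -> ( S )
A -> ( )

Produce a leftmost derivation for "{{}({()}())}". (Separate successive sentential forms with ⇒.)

S ⇒ {S} ⇒ {SS} ⇒ {{}S} ⇒ {{}A} ⇒ {{}(S)} ⇒ {{}(SS)} ⇒ {{}({S}S)} ⇒ {{}({A}S)} ⇒ {{}({()}S)} ⇒ {{}({()}A)} ⇒ {{}({()}())}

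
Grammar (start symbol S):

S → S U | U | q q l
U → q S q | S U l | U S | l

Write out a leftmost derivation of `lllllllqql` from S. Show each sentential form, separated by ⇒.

S ⇒ U ⇒ US ⇒ SUlS ⇒ UUlS ⇒ SUlUlS ⇒ SUUlUlS ⇒ SUUUlUlS ⇒ UUUUlUlS ⇒ lUUUlUlS ⇒ llUUlUlS ⇒ lllUlUlS ⇒ lllllUlS ⇒ lllllllS ⇒ lllllllqql

S ⇒ U   [S → U]
U ⇒ US   [U → U S]
US ⇒ SUlS   [U → S U l]
SUlS ⇒ UUlS   [S → U]
UUlS ⇒ SUlUlS   [U → S U l]
SUlUlS ⇒ SUUlUlS   [S → S U]
SUUlUlS ⇒ SUUUlUlS   [S → S U]
SUUUlUlS ⇒ UUUUlUlS   [S → U]
UUUUlUlS ⇒ lUUUlUlS   [U → l]
lUUUlUlS ⇒ llUUlUlS   [U → l]
llUUlUlS ⇒ lllUlUlS   [U → l]
lllUlUlS ⇒ lllllUlS   [U → l]
lllllUlS ⇒ lllllllS   [U → l]
lllllllS ⇒ lllllllqql   [S → q q l]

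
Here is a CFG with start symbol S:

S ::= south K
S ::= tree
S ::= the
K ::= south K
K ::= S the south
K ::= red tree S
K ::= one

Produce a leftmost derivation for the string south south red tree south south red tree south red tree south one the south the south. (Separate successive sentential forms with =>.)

S => south K   [S ::= south K]
south K => south S the south   [K ::= S the south]
south S the south => south south K the south   [S ::= south K]
south south K the south => south south red tree S the south   [K ::= red tree S]
south south red tree S the south => south south red tree south K the south   [S ::= south K]
south south red tree south K the south => south south red tree south S the south the south   [K ::= S the south]
south south red tree south S the south the south => south south red tree south south K the south the south   [S ::= south K]
south south red tree south south K the south the south => south south red tree south south red tree S the south the south   [K ::= red tree S]
south south red tree south south red tree S the south the south => south south red tree south south red tree south K the south the south   [S ::= south K]
south south red tree south south red tree south K the south the south => south south red tree south south red tree south red tree S the south the south   [K ::= red tree S]
south south red tree south south red tree south red tree S the south the south => south south red tree south south red tree south red tree south K the south the south   [S ::= south K]
south south red tree south south red tree south red tree south K the south the south => south south red tree south south red tree south red tree south one the south the south   [K ::= one]

S => south K => south S the south => south south K the south => south south red tree S the south => south south red tree south K the south => south south red tree south S the south the south => south south red tree south south K the south the south => south south red tree south south red tree S the south the south => south south red tree south south red tree south K the south the south => south south red tree south south red tree south red tree S the south the south => south south red tree south south red tree south red tree south K the south the south => south south red tree south south red tree south red tree south one the south the south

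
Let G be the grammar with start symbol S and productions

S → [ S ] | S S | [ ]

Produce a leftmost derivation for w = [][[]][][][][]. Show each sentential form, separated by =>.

S => SS   [S → S S]
SS => SSS   [S → S S]
SSS => SSSS   [S → S S]
SSSS => SSSSS   [S → S S]
SSSSS => []SSSS   [S → [ ]]
[]SSSS => []SSSSS   [S → S S]
[]SSSSS => [][S]SSSS   [S → [ S ]]
[][S]SSSS => [][[]]SSSS   [S → [ ]]
[][[]]SSSS => [][[]][]SSS   [S → [ ]]
[][[]][]SSS => [][[]][][]SS   [S → [ ]]
[][[]][][]SS => [][[]][][][]S   [S → [ ]]
[][[]][][][]S => [][[]][][][][]   [S → [ ]]

S=>SS=>SSS=>SSSS=>SSSSS=>[]SSSS=>[]SSSSS=>[][S]SSSS=>[][[]]SSSS=>[][[]][]SSS=>[][[]][][]SS=>[][[]][][][]S=>[][[]][][][][]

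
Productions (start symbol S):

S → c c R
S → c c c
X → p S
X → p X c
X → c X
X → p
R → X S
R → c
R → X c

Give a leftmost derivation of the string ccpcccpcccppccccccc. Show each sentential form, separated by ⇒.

S ⇒ ccR ⇒ ccXS ⇒ ccpS ⇒ ccpccR ⇒ ccpccXS ⇒ ccpcccXS ⇒ ccpcccpSS ⇒ ccpcccpccRS ⇒ ccpcccpccXSS ⇒ ccpcccpcccXSS ⇒ ccpcccpcccpXcSS ⇒ ccpcccpcccppcSS ⇒ ccpcccpcccppccccS ⇒ ccpcccpcccppccccccc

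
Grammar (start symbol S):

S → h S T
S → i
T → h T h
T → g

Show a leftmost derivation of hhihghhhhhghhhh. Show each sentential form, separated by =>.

S => hST => hhSTT => hhiTT => hhihThT => hhihghT => hhihghhTh => hhihghhhThh => hhihghhhhThhh => hhihghhhhhThhhh => hhihghhhhhghhhh

S => hST   [S → h S T]
hST => hhSTT   [S → h S T]
hhSTT => hhiTT   [S → i]
hhiTT => hhihThT   [T → h T h]
hhihThT => hhihghT   [T → g]
hhihghT => hhihghhTh   [T → h T h]
hhihghhTh => hhihghhhThh   [T → h T h]
hhihghhhThh => hhihghhhhThhh   [T → h T h]
hhihghhhhThhh => hhihghhhhhThhhh   [T → h T h]
hhihghhhhhThhhh => hhihghhhhhghhhh   [T → g]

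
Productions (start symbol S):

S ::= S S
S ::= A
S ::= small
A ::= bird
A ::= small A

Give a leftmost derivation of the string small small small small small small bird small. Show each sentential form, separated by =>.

S => S S   [S ::= S S]
S S => A S   [S ::= A]
A S => small A S   [A ::= small A]
small A S => small small A S   [A ::= small A]
small small A S => small small small A S   [A ::= small A]
small small small A S => small small small small A S   [A ::= small A]
small small small small A S => small small small small small A S   [A ::= small A]
small small small small small A S => small small small small small small A S   [A ::= small A]
small small small small small small A S => small small small small small small bird S   [A ::= bird]
small small small small small small bird S => small small small small small small bird small   [S ::= small]

S => S S => A S => small A S => small small A S => small small small A S => small small small small A S => small small small small small A S => small small small small small small A S => small small small small small small bird S => small small small small small small bird small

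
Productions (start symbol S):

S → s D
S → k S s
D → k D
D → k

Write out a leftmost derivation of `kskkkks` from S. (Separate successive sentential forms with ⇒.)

S ⇒ kSs ⇒ ksDs ⇒ kskDs ⇒ kskkDs ⇒ kskkkDs ⇒ kskkkks

S ⇒ kSs   [S → k S s]
kSs ⇒ ksDs   [S → s D]
ksDs ⇒ kskDs   [D → k D]
kskDs ⇒ kskkDs   [D → k D]
kskkDs ⇒ kskkkDs   [D → k D]
kskkkDs ⇒ kskkkks   [D → k]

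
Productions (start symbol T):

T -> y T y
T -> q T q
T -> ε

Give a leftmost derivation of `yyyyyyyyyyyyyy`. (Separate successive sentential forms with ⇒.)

T ⇒ yTy ⇒ yyTyy ⇒ yyyTyyy ⇒ yyyyTyyyy ⇒ yyyyyTyyyyy ⇒ yyyyyyTyyyyyy ⇒ yyyyyyyTyyyyyyy ⇒ yyyyyyyyyyyyyy

T ⇒ yTy   [T -> y T y]
yTy ⇒ yyTyy   [T -> y T y]
yyTyy ⇒ yyyTyyy   [T -> y T y]
yyyTyyy ⇒ yyyyTyyyy   [T -> y T y]
yyyyTyyyy ⇒ yyyyyTyyyyy   [T -> y T y]
yyyyyTyyyyy ⇒ yyyyyyTyyyyyy   [T -> y T y]
yyyyyyTyyyyyy ⇒ yyyyyyyTyyyyyyy   [T -> y T y]
yyyyyyyTyyyyyyy ⇒ yyyyyyyyyyyyyy   [T -> ε]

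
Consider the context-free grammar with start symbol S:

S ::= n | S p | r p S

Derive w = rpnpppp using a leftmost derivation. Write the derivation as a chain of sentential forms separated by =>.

S => Sp => Spp => Sppp => Spppp => rpSpppp => rpnpppp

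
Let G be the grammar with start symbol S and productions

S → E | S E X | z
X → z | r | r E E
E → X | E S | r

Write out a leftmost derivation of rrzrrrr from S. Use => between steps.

S=>SEX=>SEXEX=>SEXEXEX=>EEXEXEX=>XEXEXEX=>rEXEXEX=>rrXEXEX=>rrzEXEX=>rrzrXEX=>rrzrrEX=>rrzrrrX=>rrzrrrr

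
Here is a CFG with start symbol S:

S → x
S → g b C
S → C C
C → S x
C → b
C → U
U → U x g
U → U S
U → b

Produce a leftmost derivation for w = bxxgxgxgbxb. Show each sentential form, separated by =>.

S => CC => SxC => CCxC => UCxC => UxgCxC => UxgxgCxC => UxgxgxgCxC => USxgxgxgCxC => bSxgxgxgCxC => bxxgxgxgCxC => bxxgxgxgbxC => bxxgxgxgbxb

S => CC   [S → C C]
CC => SxC   [C → S x]
SxC => CCxC   [S → C C]
CCxC => UCxC   [C → U]
UCxC => UxgCxC   [U → U x g]
UxgCxC => UxgxgCxC   [U → U x g]
UxgxgCxC => UxgxgxgCxC   [U → U x g]
UxgxgxgCxC => USxgxgxgCxC   [U → U S]
USxgxgxgCxC => bSxgxgxgCxC   [U → b]
bSxgxgxgCxC => bxxgxgxgCxC   [S → x]
bxxgxgxgCxC => bxxgxgxgbxC   [C → b]
bxxgxgxgbxC => bxxgxgxgbxb   [C → b]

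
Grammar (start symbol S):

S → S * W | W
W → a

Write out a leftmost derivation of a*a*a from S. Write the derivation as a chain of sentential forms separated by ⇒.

S ⇒ S*W ⇒ S*W*W ⇒ W*W*W ⇒ a*W*W ⇒ a*a*W ⇒ a*a*a

S ⇒ S*W   [S → S * W]
S*W ⇒ S*W*W   [S → S * W]
S*W*W ⇒ W*W*W   [S → W]
W*W*W ⇒ a*W*W   [W → a]
a*W*W ⇒ a*a*W   [W → a]
a*a*W ⇒ a*a*a   [W → a]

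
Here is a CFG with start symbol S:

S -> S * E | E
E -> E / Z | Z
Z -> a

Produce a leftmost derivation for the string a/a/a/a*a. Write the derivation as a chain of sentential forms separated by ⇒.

S ⇒ S*E   [S -> S * E]
S*E ⇒ E*E   [S -> E]
E*E ⇒ E/Z*E   [E -> E / Z]
E/Z*E ⇒ E/Z/Z*E   [E -> E / Z]
E/Z/Z*E ⇒ E/Z/Z/Z*E   [E -> E / Z]
E/Z/Z/Z*E ⇒ Z/Z/Z/Z*E   [E -> Z]
Z/Z/Z/Z*E ⇒ a/Z/Z/Z*E   [Z -> a]
a/Z/Z/Z*E ⇒ a/a/Z/Z*E   [Z -> a]
a/a/Z/Z*E ⇒ a/a/a/Z*E   [Z -> a]
a/a/a/Z*E ⇒ a/a/a/a*E   [Z -> a]
a/a/a/a*E ⇒ a/a/a/a*Z   [E -> Z]
a/a/a/a*Z ⇒ a/a/a/a*a   [Z -> a]

S ⇒ S*E ⇒ E*E ⇒ E/Z*E ⇒ E/Z/Z*E ⇒ E/Z/Z/Z*E ⇒ Z/Z/Z/Z*E ⇒ a/Z/Z/Z*E ⇒ a/a/Z/Z*E ⇒ a/a/a/Z*E ⇒ a/a/a/a*E ⇒ a/a/a/a*Z ⇒ a/a/a/a*a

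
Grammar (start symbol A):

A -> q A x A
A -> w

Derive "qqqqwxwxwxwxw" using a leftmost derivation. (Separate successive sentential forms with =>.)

A => qAxA   [A -> q A x A]
qAxA => qqAxAxA   [A -> q A x A]
qqAxAxA => qqqAxAxAxA   [A -> q A x A]
qqqAxAxAxA => qqqqAxAxAxAxA   [A -> q A x A]
qqqqAxAxAxAxA => qqqqwxAxAxAxA   [A -> w]
qqqqwxAxAxAxA => qqqqwxwxAxAxA   [A -> w]
qqqqwxwxAxAxA => qqqqwxwxwxAxA   [A -> w]
qqqqwxwxwxAxA => qqqqwxwxwxwxA   [A -> w]
qqqqwxwxwxwxA => qqqqwxwxwxwxw   [A -> w]

A => qAxA => qqAxAxA => qqqAxAxAxA => qqqqAxAxAxAxA => qqqqwxAxAxAxA => qqqqwxwxAxAxA => qqqqwxwxwxAxA => qqqqwxwxwxwxA => qqqqwxwxwxwxw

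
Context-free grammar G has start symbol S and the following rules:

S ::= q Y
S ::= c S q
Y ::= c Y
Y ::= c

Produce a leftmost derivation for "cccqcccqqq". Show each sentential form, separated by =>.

S => cSq   [S ::= c S q]
cSq => ccSqq   [S ::= c S q]
ccSqq => cccSqqq   [S ::= c S q]
cccSqqq => cccqYqqq   [S ::= q Y]
cccqYqqq => cccqcYqqq   [Y ::= c Y]
cccqcYqqq => cccqccYqqq   [Y ::= c Y]
cccqccYqqq => cccqcccqqq   [Y ::= c]

S => cSq => ccSqq => cccSqqq => cccqYqqq => cccqcYqqq => cccqccYqqq => cccqcccqqq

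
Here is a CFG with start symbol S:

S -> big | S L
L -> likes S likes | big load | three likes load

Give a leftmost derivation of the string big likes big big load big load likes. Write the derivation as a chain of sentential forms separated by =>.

S => S L => big L => big likes S likes => big likes S L likes => big likes S L L likes => big likes big L L likes => big likes big big load L likes => big likes big big load big load likes

S => S L   [S -> S L]
S L => big L   [S -> big]
big L => big likes S likes   [L -> likes S likes]
big likes S likes => big likes S L likes   [S -> S L]
big likes S L likes => big likes S L L likes   [S -> S L]
big likes S L L likes => big likes big L L likes   [S -> big]
big likes big L L likes => big likes big big load L likes   [L -> big load]
big likes big big load L likes => big likes big big load big load likes   [L -> big load]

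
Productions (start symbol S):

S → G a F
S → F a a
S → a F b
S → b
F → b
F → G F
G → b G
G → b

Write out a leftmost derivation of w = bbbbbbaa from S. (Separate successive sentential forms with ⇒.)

S ⇒ Faa   [S → F a a]
Faa ⇒ GFaa   [F → G F]
GFaa ⇒ bGFaa   [G → b G]
bGFaa ⇒ bbFaa   [G → b]
bbFaa ⇒ bbGFaa   [F → G F]
bbGFaa ⇒ bbbGFaa   [G → b G]
bbbGFaa ⇒ bbbbGFaa   [G → b G]
bbbbGFaa ⇒ bbbbbFaa   [G → b]
bbbbbFaa ⇒ bbbbbbaa   [F → b]

S ⇒ Faa ⇒ GFaa ⇒ bGFaa ⇒ bbFaa ⇒ bbGFaa ⇒ bbbGFaa ⇒ bbbbGFaa ⇒ bbbbbFaa ⇒ bbbbbbaa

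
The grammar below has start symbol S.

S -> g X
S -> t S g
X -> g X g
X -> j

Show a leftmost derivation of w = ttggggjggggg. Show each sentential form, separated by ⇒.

S⇒tSg⇒ttSgg⇒ttgXgg⇒ttggXggg⇒ttgggXgggg⇒ttggggXggggg⇒ttggggjggggg

S ⇒ tSg   [S -> t S g]
tSg ⇒ ttSgg   [S -> t S g]
ttSgg ⇒ ttgXgg   [S -> g X]
ttgXgg ⇒ ttggXggg   [X -> g X g]
ttggXggg ⇒ ttgggXgggg   [X -> g X g]
ttgggXgggg ⇒ ttggggXggggg   [X -> g X g]
ttggggXggggg ⇒ ttggggjggggg   [X -> j]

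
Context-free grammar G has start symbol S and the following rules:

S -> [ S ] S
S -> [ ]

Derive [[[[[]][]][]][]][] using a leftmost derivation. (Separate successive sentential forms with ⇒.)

S ⇒ [S]S   [S -> [ S ] S]
[S]S ⇒ [[S]S]S   [S -> [ S ] S]
[[S]S]S ⇒ [[[S]S]S]S   [S -> [ S ] S]
[[[S]S]S]S ⇒ [[[[S]S]S]S]S   [S -> [ S ] S]
[[[[S]S]S]S]S ⇒ [[[[[]]S]S]S]S   [S -> [ ]]
[[[[[]]S]S]S]S ⇒ [[[[[]][]]S]S]S   [S -> [ ]]
[[[[[]][]]S]S]S ⇒ [[[[[]][]][]]S]S   [S -> [ ]]
[[[[[]][]][]]S]S ⇒ [[[[[]][]][]][]]S   [S -> [ ]]
[[[[[]][]][]][]]S ⇒ [[[[[]][]][]][]][]   [S -> [ ]]

S ⇒ [S]S ⇒ [[S]S]S ⇒ [[[S]S]S]S ⇒ [[[[S]S]S]S]S ⇒ [[[[[]]S]S]S]S ⇒ [[[[[]][]]S]S]S ⇒ [[[[[]][]][]]S]S ⇒ [[[[[]][]][]][]]S ⇒ [[[[[]][]][]][]][]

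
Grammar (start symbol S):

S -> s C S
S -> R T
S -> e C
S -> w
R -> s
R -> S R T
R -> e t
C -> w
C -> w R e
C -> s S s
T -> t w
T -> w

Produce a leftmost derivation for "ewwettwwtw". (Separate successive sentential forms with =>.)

S => RT   [S -> R T]
RT => SRTT   [R -> S R T]
SRTT => eCRTT   [S -> e C]
eCRTT => ewRTT   [C -> w]
ewRTT => ewSRTTT   [R -> S R T]
ewSRTTT => ewwRTTT   [S -> w]
ewwRTTT => ewwetTTT   [R -> e t]
ewwetTTT => ewwettwTT   [T -> t w]
ewwettwTT => ewwettwwT   [T -> w]
ewwettwwT => ewwettwwtw   [T -> t w]

S=>RT=>SRTT=>eCRTT=>ewRTT=>ewSRTTT=>ewwRTTT=>ewwetTTT=>ewwettwTT=>ewwettwwT=>ewwettwwtw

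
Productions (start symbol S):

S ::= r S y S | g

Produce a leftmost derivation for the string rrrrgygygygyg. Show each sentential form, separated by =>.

S => rSyS   [S ::= r S y S]
rSyS => rrSySyS   [S ::= r S y S]
rrSySyS => rrrSySySyS   [S ::= r S y S]
rrrSySySyS => rrrrSySySySyS   [S ::= r S y S]
rrrrSySySySyS => rrrrgySySySyS   [S ::= g]
rrrrgySySySyS => rrrrgygySySyS   [S ::= g]
rrrrgygySySyS => rrrrgygygySyS   [S ::= g]
rrrrgygygySyS => rrrrgygygygyS   [S ::= g]
rrrrgygygygyS => rrrrgygygygyg   [S ::= g]

S=>rSyS=>rrSySyS=>rrrSySySyS=>rrrrSySySySyS=>rrrrgySySySyS=>rrrrgygySySyS=>rrrrgygygySyS=>rrrrgygygygyS=>rrrrgygygygyg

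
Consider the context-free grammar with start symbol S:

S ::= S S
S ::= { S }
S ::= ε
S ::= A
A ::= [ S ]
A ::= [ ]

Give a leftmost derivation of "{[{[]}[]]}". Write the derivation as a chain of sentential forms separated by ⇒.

S ⇒ {S}   [S ::= { S }]
{S} ⇒ {A}   [S ::= A]
{A} ⇒ {[S]}   [A ::= [ S ]]
{[S]} ⇒ {[SS]}   [S ::= S S]
{[SS]} ⇒ {[{S}S]}   [S ::= { S }]
{[{S}S]} ⇒ {[{A}S]}   [S ::= A]
{[{A}S]} ⇒ {[{[]}S]}   [A ::= [ ]]
{[{[]}S]} ⇒ {[{[]}A]}   [S ::= A]
{[{[]}A]} ⇒ {[{[]}[S]]}   [A ::= [ S ]]
{[{[]}[S]]} ⇒ {[{[]}[]]}   [S ::= ε]

S⇒{S}⇒{A}⇒{[S]}⇒{[SS]}⇒{[{S}S]}⇒{[{A}S]}⇒{[{[]}S]}⇒{[{[]}A]}⇒{[{[]}[S]]}⇒{[{[]}[]]}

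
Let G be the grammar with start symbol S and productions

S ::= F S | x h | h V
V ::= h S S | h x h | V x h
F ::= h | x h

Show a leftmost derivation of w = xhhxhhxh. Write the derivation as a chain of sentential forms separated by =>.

S => FS   [S ::= F S]
FS => xhS   [F ::= x h]
xhS => xhFS   [S ::= F S]
xhFS => xhhS   [F ::= h]
xhhS => xhhFS   [S ::= F S]
xhhFS => xhhxhS   [F ::= x h]
xhhxhS => xhhxhFS   [S ::= F S]
xhhxhFS => xhhxhhS   [F ::= h]
xhhxhhS => xhhxhhxh   [S ::= x h]

S=>FS=>xhS=>xhFS=>xhhS=>xhhFS=>xhhxhS=>xhhxhFS=>xhhxhhS=>xhhxhhxh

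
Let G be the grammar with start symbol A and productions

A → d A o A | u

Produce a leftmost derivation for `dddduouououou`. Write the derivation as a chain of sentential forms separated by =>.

A => dAoA => ddAoAoA => dddAoAoAoA => ddddAoAoAoAoA => dddduoAoAoAoA => dddduouoAoAoA => dddduououoAoA => dddduouououoA => dddduouououou

A => dAoA   [A → d A o A]
dAoA => ddAoAoA   [A → d A o A]
ddAoAoA => dddAoAoAoA   [A → d A o A]
dddAoAoAoA => ddddAoAoAoAoA   [A → d A o A]
ddddAoAoAoAoA => dddduoAoAoAoA   [A → u]
dddduoAoAoAoA => dddduouoAoAoA   [A → u]
dddduouoAoAoA => dddduououoAoA   [A → u]
dddduououoAoA => dddduouououoA   [A → u]
dddduouououoA => dddduouououou   [A → u]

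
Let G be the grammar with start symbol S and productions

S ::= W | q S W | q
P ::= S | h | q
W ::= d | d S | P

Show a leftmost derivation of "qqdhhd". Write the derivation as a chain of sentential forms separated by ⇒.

S ⇒ qSW   [S ::= q S W]
qSW ⇒ qqSWW   [S ::= q S W]
qqSWW ⇒ qqWWW   [S ::= W]
qqWWW ⇒ qqdSWW   [W ::= d S]
qqdSWW ⇒ qqdWWW   [S ::= W]
qqdWWW ⇒ qqdPWW   [W ::= P]
qqdPWW ⇒ qqdhWW   [P ::= h]
qqdhWW ⇒ qqdhPW   [W ::= P]
qqdhPW ⇒ qqdhhW   [P ::= h]
qqdhhW ⇒ qqdhhd   [W ::= d]

S ⇒ qSW ⇒ qqSWW ⇒ qqWWW ⇒ qqdSWW ⇒ qqdWWW ⇒ qqdPWW ⇒ qqdhWW ⇒ qqdhPW ⇒ qqdhhW ⇒ qqdhhd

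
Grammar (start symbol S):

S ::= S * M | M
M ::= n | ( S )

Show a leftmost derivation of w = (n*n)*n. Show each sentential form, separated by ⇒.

S⇒S*M⇒M*M⇒(S)*M⇒(S*M)*M⇒(M*M)*M⇒(n*M)*M⇒(n*n)*M⇒(n*n)*n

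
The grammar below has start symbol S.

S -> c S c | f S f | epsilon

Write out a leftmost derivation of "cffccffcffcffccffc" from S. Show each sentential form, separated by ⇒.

S ⇒ cSc   [S -> c S c]
cSc ⇒ cfSfc   [S -> f S f]
cfSfc ⇒ cffSffc   [S -> f S f]
cffSffc ⇒ cffcScffc   [S -> c S c]
cffcScffc ⇒ cffccSccffc   [S -> c S c]
cffccSccffc ⇒ cffccfSfccffc   [S -> f S f]
cffccfSfccffc ⇒ cffccffSffccffc   [S -> f S f]
cffccffSffccffc ⇒ cffccffcScffccffc   [S -> c S c]
cffccffcScffccffc ⇒ cffccffcfSfcffccffc   [S -> f S f]
cffccffcfSfcffccffc ⇒ cffccffcffcffccffc   [S -> epsilon]

S ⇒ cSc ⇒ cfSfc ⇒ cffSffc ⇒ cffcScffc ⇒ cffccSccffc ⇒ cffccfSfccffc ⇒ cffccffSffccffc ⇒ cffccffcScffccffc ⇒ cffccffcfSfcffccffc ⇒ cffccffcffcffccffc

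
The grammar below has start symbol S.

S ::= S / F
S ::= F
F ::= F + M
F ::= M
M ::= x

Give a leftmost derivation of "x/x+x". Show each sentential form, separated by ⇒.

S⇒S/F⇒F/F⇒M/F⇒x/F⇒x/F+M⇒x/M+M⇒x/x+M⇒x/x+x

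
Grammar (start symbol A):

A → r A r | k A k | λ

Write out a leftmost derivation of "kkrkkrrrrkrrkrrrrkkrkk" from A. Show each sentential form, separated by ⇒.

A ⇒ kAk ⇒ kkAkk ⇒ kkrArkk ⇒ kkrkAkrkk ⇒ kkrkkAkkrkk ⇒ kkrkkrArkkrkk ⇒ kkrkkrrArrkkrkk ⇒ kkrkkrrrArrrkkrkk ⇒ kkrkkrrrrArrrrkkrkk ⇒ kkrkkrrrrkAkrrrrkkrkk ⇒ kkrkkrrrrkrArkrrrrkkrkk ⇒ kkrkkrrrrkrrkrrrrkkrkk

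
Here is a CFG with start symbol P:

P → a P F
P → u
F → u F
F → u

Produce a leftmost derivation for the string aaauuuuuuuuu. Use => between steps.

P => aPF => aaPFF => aaaPFFF => aaauFFF => aaauuFFF => aaauuuFFF => aaauuuuFFF => aaauuuuuFFF => aaauuuuuuFF => aaauuuuuuuFF => aaauuuuuuuuF => aaauuuuuuuuu

P => aPF   [P → a P F]
aPF => aaPFF   [P → a P F]
aaPFF => aaaPFFF   [P → a P F]
aaaPFFF => aaauFFF   [P → u]
aaauFFF => aaauuFFF   [F → u F]
aaauuFFF => aaauuuFFF   [F → u F]
aaauuuFFF => aaauuuuFFF   [F → u F]
aaauuuuFFF => aaauuuuuFFF   [F → u F]
aaauuuuuFFF => aaauuuuuuFF   [F → u]
aaauuuuuuFF => aaauuuuuuuFF   [F → u F]
aaauuuuuuuFF => aaauuuuuuuuF   [F → u]
aaauuuuuuuuF => aaauuuuuuuuu   [F → u]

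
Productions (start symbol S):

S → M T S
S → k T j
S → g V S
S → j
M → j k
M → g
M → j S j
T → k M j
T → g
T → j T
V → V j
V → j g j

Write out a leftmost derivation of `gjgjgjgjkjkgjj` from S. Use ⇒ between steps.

S⇒gVS⇒gjgjS⇒gjgjgVS⇒gjgjgjgjS⇒gjgjgjgjkTj⇒gjgjgjgjkjTj⇒gjgjgjgjkjkMjj⇒gjgjgjgjkjkgjj

S ⇒ gVS   [S → g V S]
gVS ⇒ gjgjS   [V → j g j]
gjgjS ⇒ gjgjgVS   [S → g V S]
gjgjgVS ⇒ gjgjgjgjS   [V → j g j]
gjgjgjgjS ⇒ gjgjgjgjkTj   [S → k T j]
gjgjgjgjkTj ⇒ gjgjgjgjkjTj   [T → j T]
gjgjgjgjkjTj ⇒ gjgjgjgjkjkMjj   [T → k M j]
gjgjgjgjkjkMjj ⇒ gjgjgjgjkjkgjj   [M → g]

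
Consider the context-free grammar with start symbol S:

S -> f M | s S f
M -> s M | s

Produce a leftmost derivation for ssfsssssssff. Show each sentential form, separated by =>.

S => sSf   [S -> s S f]
sSf => ssSff   [S -> s S f]
ssSff => ssfMff   [S -> f M]
ssfMff => ssfsMff   [M -> s M]
ssfsMff => ssfssMff   [M -> s M]
ssfssMff => ssfsssMff   [M -> s M]
ssfsssMff => ssfssssMff   [M -> s M]
ssfssssMff => ssfsssssMff   [M -> s M]
ssfsssssMff => ssfssssssMff   [M -> s M]
ssfssssssMff => ssfsssssssff   [M -> s]

S => sSf => ssSff => ssfMff => ssfsMff => ssfssMff => ssfsssMff => ssfssssMff => ssfsssssMff => ssfssssssMff => ssfsssssssff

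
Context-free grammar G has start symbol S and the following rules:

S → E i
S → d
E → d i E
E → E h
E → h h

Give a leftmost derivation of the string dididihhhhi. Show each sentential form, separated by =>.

S=>Ei=>diEi=>didiEi=>didiEhi=>dididiEhi=>dididiEhhi=>dididihhhhi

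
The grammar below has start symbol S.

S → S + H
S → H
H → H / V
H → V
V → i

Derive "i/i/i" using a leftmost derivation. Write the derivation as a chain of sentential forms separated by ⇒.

S⇒H⇒H/V⇒H/V/V⇒V/V/V⇒i/V/V⇒i/i/V⇒i/i/i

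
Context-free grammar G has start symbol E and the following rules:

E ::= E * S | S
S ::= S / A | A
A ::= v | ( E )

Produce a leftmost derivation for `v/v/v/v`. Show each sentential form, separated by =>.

E => S   [E ::= S]
S => S/A   [S ::= S / A]
S/A => S/A/A   [S ::= S / A]
S/A/A => S/A/A/A   [S ::= S / A]
S/A/A/A => A/A/A/A   [S ::= A]
A/A/A/A => v/A/A/A   [A ::= v]
v/A/A/A => v/v/A/A   [A ::= v]
v/v/A/A => v/v/v/A   [A ::= v]
v/v/v/A => v/v/v/v   [A ::= v]

E => S => S/A => S/A/A => S/A/A/A => A/A/A/A => v/A/A/A => v/v/A/A => v/v/v/A => v/v/v/v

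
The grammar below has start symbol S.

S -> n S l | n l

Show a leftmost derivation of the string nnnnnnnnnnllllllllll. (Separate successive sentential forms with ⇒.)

S ⇒ nSl ⇒ nnSll ⇒ nnnSlll ⇒ nnnnSllll ⇒ nnnnnSlllll ⇒ nnnnnnSllllll ⇒ nnnnnnnSlllllll ⇒ nnnnnnnnSllllllll ⇒ nnnnnnnnnSlllllllll ⇒ nnnnnnnnnnllllllllll

S ⇒ nSl   [S -> n S l]
nSl ⇒ nnSll   [S -> n S l]
nnSll ⇒ nnnSlll   [S -> n S l]
nnnSlll ⇒ nnnnSllll   [S -> n S l]
nnnnSllll ⇒ nnnnnSlllll   [S -> n S l]
nnnnnSlllll ⇒ nnnnnnSllllll   [S -> n S l]
nnnnnnSllllll ⇒ nnnnnnnSlllllll   [S -> n S l]
nnnnnnnSlllllll ⇒ nnnnnnnnSllllllll   [S -> n S l]
nnnnnnnnSllllllll ⇒ nnnnnnnnnSlllllllll   [S -> n S l]
nnnnnnnnnSlllllllll ⇒ nnnnnnnnnnllllllllll   [S -> n l]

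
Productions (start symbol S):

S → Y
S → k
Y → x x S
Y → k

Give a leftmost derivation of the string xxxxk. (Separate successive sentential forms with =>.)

S=>Y=>xxS=>xxY=>xxxxS=>xxxxk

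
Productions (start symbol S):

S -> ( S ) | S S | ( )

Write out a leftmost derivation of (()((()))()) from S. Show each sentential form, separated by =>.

S => (S) => (SS) => (SSS) => (()SS) => (()(S)S) => (()((S))S) => (()((()))S) => (()((()))())

S => (S)   [S -> ( S )]
(S) => (SS)   [S -> S S]
(SS) => (SSS)   [S -> S S]
(SSS) => (()SS)   [S -> ( )]
(()SS) => (()(S)S)   [S -> ( S )]
(()(S)S) => (()((S))S)   [S -> ( S )]
(()((S))S) => (()((()))S)   [S -> ( )]
(()((()))S) => (()((()))())   [S -> ( )]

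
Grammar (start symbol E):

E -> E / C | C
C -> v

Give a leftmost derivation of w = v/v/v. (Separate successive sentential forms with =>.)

E=>E/C=>E/C/C=>C/C/C=>v/C/C=>v/v/C=>v/v/v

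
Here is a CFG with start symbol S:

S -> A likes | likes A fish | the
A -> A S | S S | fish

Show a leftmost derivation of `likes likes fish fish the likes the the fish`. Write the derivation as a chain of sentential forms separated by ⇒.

S ⇒ likes A fish ⇒ likes A S fish ⇒ likes S S S fish ⇒ likes A likes S S fish ⇒ likes S S likes S S fish ⇒ likes likes A fish S likes S S fish ⇒ likes likes fish fish S likes S S fish ⇒ likes likes fish fish the likes S S fish ⇒ likes likes fish fish the likes the S fish ⇒ likes likes fish fish the likes the the fish

S ⇒ likes A fish   [S -> likes A fish]
likes A fish ⇒ likes A S fish   [A -> A S]
likes A S fish ⇒ likes S S S fish   [A -> S S]
likes S S S fish ⇒ likes A likes S S fish   [S -> A likes]
likes A likes S S fish ⇒ likes S S likes S S fish   [A -> S S]
likes S S likes S S fish ⇒ likes likes A fish S likes S S fish   [S -> likes A fish]
likes likes A fish S likes S S fish ⇒ likes likes fish fish S likes S S fish   [A -> fish]
likes likes fish fish S likes S S fish ⇒ likes likes fish fish the likes S S fish   [S -> the]
likes likes fish fish the likes S S fish ⇒ likes likes fish fish the likes the S fish   [S -> the]
likes likes fish fish the likes the S fish ⇒ likes likes fish fish the likes the the fish   [S -> the]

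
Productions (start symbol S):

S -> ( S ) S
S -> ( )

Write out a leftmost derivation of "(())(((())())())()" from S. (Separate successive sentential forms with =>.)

S=>(S)S=>(())S=>(())(S)S=>(())((S)S)S=>(())(((S)S)S)S=>(())(((())S)S)S=>(())(((())())S)S=>(())(((())())())S=>(())(((())())())()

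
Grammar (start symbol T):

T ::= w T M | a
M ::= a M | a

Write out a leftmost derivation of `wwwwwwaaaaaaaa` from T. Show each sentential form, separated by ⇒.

T ⇒ wTM ⇒ wwTMM ⇒ wwwTMMM ⇒ wwwwTMMMM ⇒ wwwwwTMMMMM ⇒ wwwwwwTMMMMMM ⇒ wwwwwwaMMMMMM ⇒ wwwwwwaaMMMMMM ⇒ wwwwwwaaaMMMMM ⇒ wwwwwwaaaaMMMM ⇒ wwwwwwaaaaaMMM ⇒ wwwwwwaaaaaaMM ⇒ wwwwwwaaaaaaaM ⇒ wwwwwwaaaaaaaa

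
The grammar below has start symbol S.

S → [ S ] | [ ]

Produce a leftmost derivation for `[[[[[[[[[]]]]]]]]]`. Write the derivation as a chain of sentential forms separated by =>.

S => [S] => [[S]] => [[[S]]] => [[[[S]]]] => [[[[[S]]]]] => [[[[[[S]]]]]] => [[[[[[[S]]]]]]] => [[[[[[[[S]]]]]]]] => [[[[[[[[[]]]]]]]]]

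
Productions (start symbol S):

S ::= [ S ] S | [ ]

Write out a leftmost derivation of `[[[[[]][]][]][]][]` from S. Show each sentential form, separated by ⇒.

S ⇒ [S]S ⇒ [[S]S]S ⇒ [[[S]S]S]S ⇒ [[[[S]S]S]S]S ⇒ [[[[[]]S]S]S]S ⇒ [[[[[]][]]S]S]S ⇒ [[[[[]][]][]]S]S ⇒ [[[[[]][]][]][]]S ⇒ [[[[[]][]][]][]][]

S ⇒ [S]S   [S ::= [ S ] S]
[S]S ⇒ [[S]S]S   [S ::= [ S ] S]
[[S]S]S ⇒ [[[S]S]S]S   [S ::= [ S ] S]
[[[S]S]S]S ⇒ [[[[S]S]S]S]S   [S ::= [ S ] S]
[[[[S]S]S]S]S ⇒ [[[[[]]S]S]S]S   [S ::= [ ]]
[[[[[]]S]S]S]S ⇒ [[[[[]][]]S]S]S   [S ::= [ ]]
[[[[[]][]]S]S]S ⇒ [[[[[]][]][]]S]S   [S ::= [ ]]
[[[[[]][]][]]S]S ⇒ [[[[[]][]][]][]]S   [S ::= [ ]]
[[[[[]][]][]][]]S ⇒ [[[[[]][]][]][]][]   [S ::= [ ]]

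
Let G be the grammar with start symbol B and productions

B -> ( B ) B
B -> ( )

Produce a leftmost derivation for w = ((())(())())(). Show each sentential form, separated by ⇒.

B ⇒ (B)B ⇒ ((B)B)B ⇒ ((())B)B ⇒ ((())(B)B)B ⇒ ((())(())B)B ⇒ ((())(())())B ⇒ ((())(())())()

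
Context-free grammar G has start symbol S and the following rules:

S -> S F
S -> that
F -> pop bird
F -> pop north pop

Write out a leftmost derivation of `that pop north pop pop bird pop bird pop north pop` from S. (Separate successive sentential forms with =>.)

S => S F => S F F => S F F F => S F F F F => that F F F F => that pop north pop F F F => that pop north pop pop bird F F => that pop north pop pop bird pop bird F => that pop north pop pop bird pop bird pop north pop

S => S F   [S -> S F]
S F => S F F   [S -> S F]
S F F => S F F F   [S -> S F]
S F F F => S F F F F   [S -> S F]
S F F F F => that F F F F   [S -> that]
that F F F F => that pop north pop F F F   [F -> pop north pop]
that pop north pop F F F => that pop north pop pop bird F F   [F -> pop bird]
that pop north pop pop bird F F => that pop north pop pop bird pop bird F   [F -> pop bird]
that pop north pop pop bird pop bird F => that pop north pop pop bird pop bird pop north pop   [F -> pop north pop]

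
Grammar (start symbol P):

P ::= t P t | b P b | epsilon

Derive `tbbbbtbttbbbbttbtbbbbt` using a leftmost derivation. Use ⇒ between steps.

P ⇒ tPt ⇒ tbPbt ⇒ tbbPbbt ⇒ tbbbPbbbt ⇒ tbbbbPbbbbt ⇒ tbbbbtPtbbbbt ⇒ tbbbbtbPbtbbbbt ⇒ tbbbbtbtPtbtbbbbt ⇒ tbbbbtbttPttbtbbbbt ⇒ tbbbbtbttbPbttbtbbbbt ⇒ tbbbbtbttbbPbbttbtbbbbt ⇒ tbbbbtbttbbbbttbtbbbbt

P ⇒ tPt   [P ::= t P t]
tPt ⇒ tbPbt   [P ::= b P b]
tbPbt ⇒ tbbPbbt   [P ::= b P b]
tbbPbbt ⇒ tbbbPbbbt   [P ::= b P b]
tbbbPbbbt ⇒ tbbbbPbbbbt   [P ::= b P b]
tbbbbPbbbbt ⇒ tbbbbtPtbbbbt   [P ::= t P t]
tbbbbtPtbbbbt ⇒ tbbbbtbPbtbbbbt   [P ::= b P b]
tbbbbtbPbtbbbbt ⇒ tbbbbtbtPtbtbbbbt   [P ::= t P t]
tbbbbtbtPtbtbbbbt ⇒ tbbbbtbttPttbtbbbbt   [P ::= t P t]
tbbbbtbttPttbtbbbbt ⇒ tbbbbtbttbPbttbtbbbbt   [P ::= b P b]
tbbbbtbttbPbttbtbbbbt ⇒ tbbbbtbttbbPbbttbtbbbbt   [P ::= b P b]
tbbbbtbttbbPbbttbtbbbbt ⇒ tbbbbtbttbbbbttbtbbbbt   [P ::= epsilon]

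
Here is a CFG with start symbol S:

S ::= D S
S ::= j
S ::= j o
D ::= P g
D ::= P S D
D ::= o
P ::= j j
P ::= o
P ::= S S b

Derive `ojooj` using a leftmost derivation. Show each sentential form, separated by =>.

S=>DS=>PSDS=>oSDS=>ojoDS=>ojooS=>ojooj

S => DS   [S ::= D S]
DS => PSDS   [D ::= P S D]
PSDS => oSDS   [P ::= o]
oSDS => ojoDS   [S ::= j o]
ojoDS => ojooS   [D ::= o]
ojooS => ojooj   [S ::= j]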